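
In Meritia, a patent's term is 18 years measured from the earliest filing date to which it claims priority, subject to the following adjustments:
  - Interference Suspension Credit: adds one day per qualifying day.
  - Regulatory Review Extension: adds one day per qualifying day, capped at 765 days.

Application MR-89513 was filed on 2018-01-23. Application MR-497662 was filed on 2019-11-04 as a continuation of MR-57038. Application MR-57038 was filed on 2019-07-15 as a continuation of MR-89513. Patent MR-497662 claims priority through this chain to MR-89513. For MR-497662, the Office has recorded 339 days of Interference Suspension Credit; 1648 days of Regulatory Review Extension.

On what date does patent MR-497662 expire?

Earliest priority filing: 23 January 2018.
Base term: 23 January 2018 + 18 years → 23 January 2036.
Interference Suspension Credit: +339 days → 27 December 2036.
Regulatory Review Extension: 1648 days claimed exceeds the 765-day cap, so +765 days → 31 January 2039.

2039-01-31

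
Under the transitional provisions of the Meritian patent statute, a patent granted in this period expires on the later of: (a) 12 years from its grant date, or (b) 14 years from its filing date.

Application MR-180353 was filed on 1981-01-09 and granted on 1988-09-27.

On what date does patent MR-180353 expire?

September 27, 2000

(a) grant + 12 years → 27 September 2000.
(b) filing + 14 years → 9 January 1995.
Later of the two: 27 September 2000.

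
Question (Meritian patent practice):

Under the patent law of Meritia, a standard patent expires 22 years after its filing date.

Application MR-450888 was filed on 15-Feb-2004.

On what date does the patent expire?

2026-02-15

Filing date + 22 years → 15 February 2026.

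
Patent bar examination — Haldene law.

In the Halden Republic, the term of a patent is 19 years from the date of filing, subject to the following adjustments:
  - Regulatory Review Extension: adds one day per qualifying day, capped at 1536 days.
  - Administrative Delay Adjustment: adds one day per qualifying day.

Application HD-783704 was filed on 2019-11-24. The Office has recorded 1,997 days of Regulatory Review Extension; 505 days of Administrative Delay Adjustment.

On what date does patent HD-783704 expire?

Base term: filing date + 19 years → 24 November 2038.
Regulatory Review Extension: 1997 days claimed exceeds the 1536-day cap, so +1536 days → 7 February 2043.
Administrative Delay Adjustment: +505 days → 26 June 2044.

2044-06-26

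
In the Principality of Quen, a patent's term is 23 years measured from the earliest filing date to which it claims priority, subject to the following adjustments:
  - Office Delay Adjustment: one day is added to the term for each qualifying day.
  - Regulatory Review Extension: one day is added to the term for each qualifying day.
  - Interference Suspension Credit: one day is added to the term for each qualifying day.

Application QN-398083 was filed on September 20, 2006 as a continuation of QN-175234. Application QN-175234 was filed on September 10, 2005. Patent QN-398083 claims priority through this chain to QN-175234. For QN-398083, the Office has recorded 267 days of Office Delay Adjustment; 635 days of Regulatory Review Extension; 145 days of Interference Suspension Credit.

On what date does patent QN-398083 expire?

July 24, 2031

Earliest priority filing: 10 September 2005.
Base term: 10 September 2005 + 23 years → 10 September 2028.
Office Delay Adjustment: +267 days → 4 June 2029.
Regulatory Review Extension: +635 days → 1 March 2031.
Interference Suspension Credit: +145 days → 24 July 2031.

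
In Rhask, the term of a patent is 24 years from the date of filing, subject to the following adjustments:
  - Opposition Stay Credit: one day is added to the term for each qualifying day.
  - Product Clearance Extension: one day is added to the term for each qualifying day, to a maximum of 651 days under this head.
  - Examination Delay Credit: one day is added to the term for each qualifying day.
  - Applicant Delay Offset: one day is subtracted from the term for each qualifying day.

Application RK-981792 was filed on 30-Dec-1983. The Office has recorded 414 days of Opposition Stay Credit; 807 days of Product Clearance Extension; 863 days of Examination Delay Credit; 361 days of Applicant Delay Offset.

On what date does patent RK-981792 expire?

Base term: filing date + 24 years → 30 December 2007.
Opposition Stay Credit: +414 days → 16 February 2009.
Product Clearance Extension: 807 days claimed exceeds the 651-day cap, so +651 days → 29 November 2010.
Examination Delay Credit: +863 days → 10 April 2013.
Applicant Delay Offset: −361 days → 14 April 2012.

April 14, 2012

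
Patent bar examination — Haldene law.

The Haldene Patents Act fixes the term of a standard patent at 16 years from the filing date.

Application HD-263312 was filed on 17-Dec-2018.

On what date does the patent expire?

Filing date + 16 years → 17 December 2034.

2034-12-17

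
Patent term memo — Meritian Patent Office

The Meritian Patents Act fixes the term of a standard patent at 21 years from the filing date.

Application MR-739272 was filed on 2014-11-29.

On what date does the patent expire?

Filing date + 21 years → 29 November 2035.

2035-11-29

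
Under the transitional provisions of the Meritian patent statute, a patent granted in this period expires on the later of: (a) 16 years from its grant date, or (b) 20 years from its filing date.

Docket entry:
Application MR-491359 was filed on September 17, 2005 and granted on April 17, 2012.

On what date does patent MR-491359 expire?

April 17, 2028

(a) grant + 16 years → 17 April 2028.
(b) filing + 20 years → 17 September 2025.
Later of the two: 17 April 2028.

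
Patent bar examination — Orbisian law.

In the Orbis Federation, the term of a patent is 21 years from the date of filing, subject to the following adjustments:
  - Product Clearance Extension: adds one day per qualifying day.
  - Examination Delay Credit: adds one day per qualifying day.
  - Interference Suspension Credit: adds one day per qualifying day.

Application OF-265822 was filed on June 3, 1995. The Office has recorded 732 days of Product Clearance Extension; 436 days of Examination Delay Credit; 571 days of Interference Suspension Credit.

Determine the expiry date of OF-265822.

Base term: filing date + 21 years → 3 June 2016.
Product Clearance Extension: +732 days → 5 June 2018.
Examination Delay Credit: +436 days → 15 August 2019.
Interference Suspension Credit: +571 days → 8 March 2021.

2021-03-08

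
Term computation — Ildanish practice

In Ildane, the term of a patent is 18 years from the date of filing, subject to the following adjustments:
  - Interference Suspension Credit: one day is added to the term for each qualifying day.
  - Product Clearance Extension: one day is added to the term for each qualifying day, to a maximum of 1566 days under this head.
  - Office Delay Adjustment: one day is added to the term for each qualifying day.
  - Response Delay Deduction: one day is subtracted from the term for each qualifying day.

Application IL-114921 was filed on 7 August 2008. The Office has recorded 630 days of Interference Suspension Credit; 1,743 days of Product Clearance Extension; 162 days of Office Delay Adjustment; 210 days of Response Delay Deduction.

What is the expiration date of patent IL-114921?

Base term: filing date + 18 years → 7 August 2026.
Interference Suspension Credit: +630 days → 28 April 2028.
Product Clearance Extension: 1743 days claimed exceeds the 1566-day cap, so +1566 days → 11 August 2032.
Office Delay Adjustment: +162 days → 20 January 2033.
Response Delay Deduction: −210 days → 24 June 2032.

2032-06-24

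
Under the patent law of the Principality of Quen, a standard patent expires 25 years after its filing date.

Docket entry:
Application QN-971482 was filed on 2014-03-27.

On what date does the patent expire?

Filing date + 25 years → 27 March 2039.

2039-03-27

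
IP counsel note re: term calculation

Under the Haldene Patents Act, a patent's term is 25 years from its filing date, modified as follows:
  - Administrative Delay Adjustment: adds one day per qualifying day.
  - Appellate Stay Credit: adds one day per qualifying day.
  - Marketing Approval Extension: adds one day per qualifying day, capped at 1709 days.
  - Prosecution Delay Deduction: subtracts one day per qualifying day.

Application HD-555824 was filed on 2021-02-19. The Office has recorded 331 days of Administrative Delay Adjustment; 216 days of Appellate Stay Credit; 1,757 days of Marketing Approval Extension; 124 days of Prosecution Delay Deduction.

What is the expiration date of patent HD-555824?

December 22, 2051

Base term: filing date + 25 years → 19 February 2046.
Administrative Delay Adjustment: +331 days → 16 January 2047.
Appellate Stay Credit: +216 days → 20 August 2047.
Marketing Approval Extension: 1757 days claimed exceeds the 1709-day cap, so +1709 days → 24 April 2052.
Prosecution Delay Deduction: −124 days → 22 December 2051.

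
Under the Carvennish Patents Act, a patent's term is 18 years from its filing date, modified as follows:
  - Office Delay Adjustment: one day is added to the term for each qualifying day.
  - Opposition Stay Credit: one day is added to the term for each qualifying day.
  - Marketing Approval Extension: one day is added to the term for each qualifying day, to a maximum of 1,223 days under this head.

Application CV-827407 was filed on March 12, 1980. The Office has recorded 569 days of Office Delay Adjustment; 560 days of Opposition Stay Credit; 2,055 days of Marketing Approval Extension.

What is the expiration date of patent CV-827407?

Base term: filing date + 18 years → 12 March 1998.
Office Delay Adjustment: +569 days → 2 October 1999.
Opposition Stay Credit: +560 days → 14 April 2001.
Marketing Approval Extension: 2055 days claimed exceeds the 1223-day cap, so +1223 days → 19 August 2004.

2004-08-19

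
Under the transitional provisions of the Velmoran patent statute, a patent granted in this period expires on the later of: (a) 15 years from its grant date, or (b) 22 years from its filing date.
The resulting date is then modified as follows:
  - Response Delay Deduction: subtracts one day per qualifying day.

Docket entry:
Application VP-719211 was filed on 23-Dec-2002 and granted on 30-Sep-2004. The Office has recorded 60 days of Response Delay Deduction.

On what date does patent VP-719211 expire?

2024-10-24

(a) grant + 15 years → 30 September 2019.
(b) filing + 22 years → 23 December 2024.
Later of the two: 23 December 2024.
Response Delay Deduction: −60 days → 24 October 2024.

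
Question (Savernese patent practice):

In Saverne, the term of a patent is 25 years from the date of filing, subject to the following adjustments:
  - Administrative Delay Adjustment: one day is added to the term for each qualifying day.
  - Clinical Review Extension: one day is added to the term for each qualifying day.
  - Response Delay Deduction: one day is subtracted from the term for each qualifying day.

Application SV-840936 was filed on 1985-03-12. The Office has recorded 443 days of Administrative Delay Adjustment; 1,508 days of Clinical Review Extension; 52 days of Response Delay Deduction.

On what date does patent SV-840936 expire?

Base term: filing date + 25 years → 12 March 2010.
Administrative Delay Adjustment: +443 days → 29 May 2011.
Clinical Review Extension: +1508 days → 15 July 2015.
Response Delay Deduction: −52 days → 24 May 2015.

2015-05-24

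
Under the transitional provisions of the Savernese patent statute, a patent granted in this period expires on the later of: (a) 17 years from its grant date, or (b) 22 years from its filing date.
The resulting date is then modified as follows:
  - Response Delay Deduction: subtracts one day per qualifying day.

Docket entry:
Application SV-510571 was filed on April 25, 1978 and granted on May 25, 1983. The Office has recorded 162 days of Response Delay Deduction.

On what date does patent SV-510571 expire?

(a) grant + 17 years → 25 May 2000.
(b) filing + 22 years → 25 April 2000.
Later of the two: 25 May 2000.
Response Delay Deduction: −162 days → 15 December 1999.

December 15, 1999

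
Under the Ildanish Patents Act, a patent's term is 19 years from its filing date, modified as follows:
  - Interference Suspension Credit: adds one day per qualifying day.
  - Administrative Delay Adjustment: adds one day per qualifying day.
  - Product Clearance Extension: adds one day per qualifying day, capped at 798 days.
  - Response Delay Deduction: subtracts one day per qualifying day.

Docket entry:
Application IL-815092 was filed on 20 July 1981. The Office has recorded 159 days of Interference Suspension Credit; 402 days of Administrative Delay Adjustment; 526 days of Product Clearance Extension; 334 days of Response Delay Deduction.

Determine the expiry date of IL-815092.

Base term: filing date + 19 years → 20 July 2000.
Interference Suspension Credit: +159 days → 26 December 2000.
Administrative Delay Adjustment: +402 days → 1 February 2002.
Product Clearance Extension: 526 days (within the 798-day cap) → +526 days → 12 July 2003.
Response Delay Deduction: −334 days → 12 August 2002.

2002-08-12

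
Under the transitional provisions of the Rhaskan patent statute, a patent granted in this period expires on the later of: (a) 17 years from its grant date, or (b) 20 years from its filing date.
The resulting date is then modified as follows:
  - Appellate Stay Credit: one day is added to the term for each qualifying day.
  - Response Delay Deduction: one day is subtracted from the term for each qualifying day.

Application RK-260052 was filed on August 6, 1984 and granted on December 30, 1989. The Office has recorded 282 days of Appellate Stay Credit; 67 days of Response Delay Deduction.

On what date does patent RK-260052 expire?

August 2, 2007

(a) grant + 17 years → 30 December 2006.
(b) filing + 20 years → 6 August 2004.
Later of the two: 30 December 2006.
Appellate Stay Credit: +282 days → 8 October 2007.
Response Delay Deduction: −67 days → 2 August 2007.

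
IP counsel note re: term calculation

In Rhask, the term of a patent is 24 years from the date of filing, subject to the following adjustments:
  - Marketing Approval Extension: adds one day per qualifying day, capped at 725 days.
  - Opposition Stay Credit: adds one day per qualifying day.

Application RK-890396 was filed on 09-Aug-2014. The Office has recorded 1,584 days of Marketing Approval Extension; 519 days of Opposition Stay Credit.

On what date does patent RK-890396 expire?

Base term: filing date + 24 years → 9 August 2038.
Marketing Approval Extension: 1584 days claimed exceeds the 725-day cap, so +725 days → 3 August 2040.
Opposition Stay Credit: +519 days → 4 January 2042.

2042-01-04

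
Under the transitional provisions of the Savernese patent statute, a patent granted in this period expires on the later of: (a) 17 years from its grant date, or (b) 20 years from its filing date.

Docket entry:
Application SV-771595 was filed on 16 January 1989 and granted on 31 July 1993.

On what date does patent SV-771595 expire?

(a) grant + 17 years → 31 July 2010.
(b) filing + 20 years → 16 January 2009.
Later of the two: 31 July 2010.

July 31, 2010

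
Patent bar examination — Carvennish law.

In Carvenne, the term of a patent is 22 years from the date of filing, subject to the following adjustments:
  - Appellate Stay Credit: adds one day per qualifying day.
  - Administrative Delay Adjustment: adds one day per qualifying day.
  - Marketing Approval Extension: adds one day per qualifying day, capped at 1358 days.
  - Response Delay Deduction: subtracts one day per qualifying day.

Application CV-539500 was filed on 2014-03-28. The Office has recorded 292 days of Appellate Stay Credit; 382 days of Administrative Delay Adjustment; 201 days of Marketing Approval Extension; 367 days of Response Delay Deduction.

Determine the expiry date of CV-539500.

Base term: filing date + 22 years → 28 March 2036.
Appellate Stay Credit: +292 days → 14 January 2037.
Administrative Delay Adjustment: +382 days → 31 January 2038.
Marketing Approval Extension: 201 days (within the 1358-day cap) → +201 days → 20 August 2038.
Response Delay Deduction: −367 days → 18 August 2037.

August 18, 2037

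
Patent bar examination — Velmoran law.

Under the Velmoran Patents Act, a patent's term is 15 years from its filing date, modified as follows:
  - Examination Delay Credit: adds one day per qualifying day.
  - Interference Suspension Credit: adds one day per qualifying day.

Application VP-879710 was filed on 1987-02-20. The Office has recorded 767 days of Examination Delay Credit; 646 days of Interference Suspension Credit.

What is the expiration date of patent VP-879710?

January 3, 2006

Base term: filing date + 15 years → 20 February 2002.
Examination Delay Credit: +767 days → 28 March 2004.
Interference Suspension Credit: +646 days → 3 January 2006.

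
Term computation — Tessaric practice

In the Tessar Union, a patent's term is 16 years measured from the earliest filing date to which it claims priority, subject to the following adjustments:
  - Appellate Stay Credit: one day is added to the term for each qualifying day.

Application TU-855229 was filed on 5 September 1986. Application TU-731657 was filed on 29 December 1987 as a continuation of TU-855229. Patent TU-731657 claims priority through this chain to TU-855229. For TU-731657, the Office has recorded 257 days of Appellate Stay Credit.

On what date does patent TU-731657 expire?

May 20, 2003

Earliest priority filing: 5 September 1986.
Base term: 5 September 1986 + 16 years → 5 September 2002.
Appellate Stay Credit: +257 days → 20 May 2003.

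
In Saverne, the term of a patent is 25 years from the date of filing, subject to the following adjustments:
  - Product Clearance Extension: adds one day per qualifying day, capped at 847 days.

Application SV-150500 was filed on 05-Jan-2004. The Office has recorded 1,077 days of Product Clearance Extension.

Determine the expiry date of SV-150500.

May 2, 2031

Base term: filing date + 25 years → 5 January 2029.
Product Clearance Extension: 1077 days claimed exceeds the 847-day cap, so +847 days → 2 May 2031.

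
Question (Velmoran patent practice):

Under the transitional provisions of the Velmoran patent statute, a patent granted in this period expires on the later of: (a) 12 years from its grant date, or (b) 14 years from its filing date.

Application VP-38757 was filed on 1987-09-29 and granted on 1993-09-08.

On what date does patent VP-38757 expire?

2005-09-08

(a) grant + 12 years → 8 September 2005.
(b) filing + 14 years → 29 September 2001.
Later of the two: 8 September 2005.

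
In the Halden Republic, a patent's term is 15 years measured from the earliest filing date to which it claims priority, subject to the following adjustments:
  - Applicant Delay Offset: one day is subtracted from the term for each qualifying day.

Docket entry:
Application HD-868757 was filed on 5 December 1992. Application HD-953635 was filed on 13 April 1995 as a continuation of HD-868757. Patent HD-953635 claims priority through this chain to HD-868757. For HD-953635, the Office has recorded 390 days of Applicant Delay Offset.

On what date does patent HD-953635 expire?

Earliest priority filing: 5 December 1992.
Base term: 5 December 1992 + 15 years → 5 December 2007.
Applicant Delay Offset: −390 days → 10 November 2006.

November 10, 2006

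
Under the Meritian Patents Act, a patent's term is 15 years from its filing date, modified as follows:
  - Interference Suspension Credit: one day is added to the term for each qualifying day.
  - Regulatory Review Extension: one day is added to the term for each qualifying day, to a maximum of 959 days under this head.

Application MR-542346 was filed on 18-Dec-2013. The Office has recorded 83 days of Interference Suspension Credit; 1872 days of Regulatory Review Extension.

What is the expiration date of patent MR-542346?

Base term: filing date + 15 years → 18 December 2028.
Interference Suspension Credit: +83 days → 11 March 2029.
Regulatory Review Extension: 1872 days claimed exceeds the 959-day cap, so +959 days → 26 October 2031.

October 26, 2031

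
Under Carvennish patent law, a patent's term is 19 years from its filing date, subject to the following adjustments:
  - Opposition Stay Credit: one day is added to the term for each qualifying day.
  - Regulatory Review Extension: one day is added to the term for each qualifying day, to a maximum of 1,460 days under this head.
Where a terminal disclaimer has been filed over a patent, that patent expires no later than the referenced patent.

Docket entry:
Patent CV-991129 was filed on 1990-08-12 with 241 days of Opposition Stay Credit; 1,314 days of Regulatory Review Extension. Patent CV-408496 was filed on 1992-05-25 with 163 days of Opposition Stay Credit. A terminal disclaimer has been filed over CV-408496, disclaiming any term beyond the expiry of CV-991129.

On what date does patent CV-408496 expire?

Natural term of CV-408496:
  Base: filing + 19 years → 25 May 2011.
  Opposition Stay Credit: +163 days → 4 November 2011.
Expiry of referenced patent CV-991129:
  Base: filing + 19 years → 12 August 2009.
  Opposition Stay Credit: +241 days → 10 April 2010.
  Regulatory Review Extension: 1314 days (within the 1460-day cap) → +1314 days → 14 November 2013.
Terminal disclaimer: CV-408496 expires on the earlier of 4 November 2011 and 14 November 2013.

November 4, 2011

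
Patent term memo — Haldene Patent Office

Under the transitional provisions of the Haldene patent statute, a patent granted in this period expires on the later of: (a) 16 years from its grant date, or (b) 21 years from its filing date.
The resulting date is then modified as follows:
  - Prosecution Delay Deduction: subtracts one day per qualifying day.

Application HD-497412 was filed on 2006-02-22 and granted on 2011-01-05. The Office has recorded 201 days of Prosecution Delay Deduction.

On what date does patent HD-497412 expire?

(a) grant + 16 years → 5 January 2027.
(b) filing + 21 years → 22 February 2027.
Later of the two: 22 February 2027.
Prosecution Delay Deduction: −201 days → 5 August 2026.

2026-08-05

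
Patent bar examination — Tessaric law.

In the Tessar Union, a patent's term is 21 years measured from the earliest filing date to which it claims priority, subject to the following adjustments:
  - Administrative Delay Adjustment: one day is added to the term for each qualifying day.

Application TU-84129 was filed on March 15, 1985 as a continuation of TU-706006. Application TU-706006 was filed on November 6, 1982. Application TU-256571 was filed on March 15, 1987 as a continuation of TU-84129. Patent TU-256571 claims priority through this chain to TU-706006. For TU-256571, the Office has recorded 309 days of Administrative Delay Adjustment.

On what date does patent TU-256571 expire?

Earliest priority filing: 6 November 1982.
Base term: 6 November 1982 + 21 years → 6 November 2003.
Administrative Delay Adjustment: +309 days → 10 September 2004.

September 10, 2004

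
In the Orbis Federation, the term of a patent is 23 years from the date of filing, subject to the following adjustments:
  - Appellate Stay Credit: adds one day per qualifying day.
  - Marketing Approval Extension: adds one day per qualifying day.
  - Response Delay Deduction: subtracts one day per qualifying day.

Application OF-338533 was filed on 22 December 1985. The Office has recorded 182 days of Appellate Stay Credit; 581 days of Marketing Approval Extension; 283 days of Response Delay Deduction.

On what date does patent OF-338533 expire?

Base term: filing date + 23 years → 22 December 2008.
Appellate Stay Credit: +182 days → 22 June 2009.
Marketing Approval Extension: +581 days → 24 January 2011.
Response Delay Deduction: −283 days → 16 April 2010.

April 16, 2010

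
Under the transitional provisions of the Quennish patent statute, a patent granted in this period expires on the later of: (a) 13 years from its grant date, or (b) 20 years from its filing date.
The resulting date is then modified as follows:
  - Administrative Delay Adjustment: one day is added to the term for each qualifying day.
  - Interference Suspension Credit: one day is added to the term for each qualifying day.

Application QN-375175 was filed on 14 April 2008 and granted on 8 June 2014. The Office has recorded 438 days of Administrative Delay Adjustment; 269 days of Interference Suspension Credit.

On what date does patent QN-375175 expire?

(a) grant + 13 years → 8 June 2027.
(b) filing + 20 years → 14 April 2028.
Later of the two: 14 April 2028.
Administrative Delay Adjustment: +438 days → 26 June 2029.
Interference Suspension Credit: +269 days → 22 March 2030.

2030-03-22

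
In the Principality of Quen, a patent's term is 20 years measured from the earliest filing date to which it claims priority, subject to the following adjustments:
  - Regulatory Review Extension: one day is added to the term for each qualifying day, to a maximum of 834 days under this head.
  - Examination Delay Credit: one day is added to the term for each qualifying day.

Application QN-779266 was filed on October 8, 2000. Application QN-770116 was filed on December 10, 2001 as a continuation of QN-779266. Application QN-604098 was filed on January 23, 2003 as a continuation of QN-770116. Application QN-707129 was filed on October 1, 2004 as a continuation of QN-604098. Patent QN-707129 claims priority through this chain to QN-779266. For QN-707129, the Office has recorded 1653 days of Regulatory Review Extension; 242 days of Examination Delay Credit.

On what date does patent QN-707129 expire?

2023-09-19

Earliest priority filing: 8 October 2000.
Base term: 8 October 2000 + 20 years → 8 October 2020.
Regulatory Review Extension: 1653 days claimed exceeds the 834-day cap, so +834 days → 20 January 2023.
Examination Delay Credit: +242 days → 19 September 2023.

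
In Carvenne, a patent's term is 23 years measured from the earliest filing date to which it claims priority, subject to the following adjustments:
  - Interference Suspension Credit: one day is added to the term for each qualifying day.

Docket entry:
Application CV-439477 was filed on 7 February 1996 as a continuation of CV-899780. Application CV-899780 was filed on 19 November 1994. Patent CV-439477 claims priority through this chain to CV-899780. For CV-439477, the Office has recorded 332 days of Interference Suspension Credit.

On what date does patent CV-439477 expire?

Earliest priority filing: 19 November 1994.
Base term: 19 November 1994 + 23 years → 19 November 2017.
Interference Suspension Credit: +332 days → 17 October 2018.

2018-10-17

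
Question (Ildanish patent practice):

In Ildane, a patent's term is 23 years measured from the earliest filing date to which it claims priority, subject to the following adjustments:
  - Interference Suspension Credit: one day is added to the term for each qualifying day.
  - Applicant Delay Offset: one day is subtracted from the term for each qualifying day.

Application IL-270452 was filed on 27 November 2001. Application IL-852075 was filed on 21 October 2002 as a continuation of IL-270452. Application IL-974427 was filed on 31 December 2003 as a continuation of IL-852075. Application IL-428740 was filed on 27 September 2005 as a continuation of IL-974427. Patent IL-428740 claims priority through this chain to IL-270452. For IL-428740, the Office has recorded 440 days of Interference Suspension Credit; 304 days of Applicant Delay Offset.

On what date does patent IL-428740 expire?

Earliest priority filing: 27 November 2001.
Base term: 27 November 2001 + 23 years → 27 November 2024.
Interference Suspension Credit: +440 days → 10 February 2026.
Applicant Delay Offset: −304 days → 12 April 2025.

April 12, 2025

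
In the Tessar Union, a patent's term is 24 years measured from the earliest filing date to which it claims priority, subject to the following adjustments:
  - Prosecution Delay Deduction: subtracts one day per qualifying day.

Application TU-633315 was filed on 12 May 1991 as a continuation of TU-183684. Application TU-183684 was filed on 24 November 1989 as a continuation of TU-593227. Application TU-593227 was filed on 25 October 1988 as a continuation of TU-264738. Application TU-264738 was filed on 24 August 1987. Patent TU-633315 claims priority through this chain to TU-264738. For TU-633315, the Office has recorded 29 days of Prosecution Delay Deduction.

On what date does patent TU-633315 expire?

Earliest priority filing: 24 August 1987.
Base term: 24 August 1987 + 24 years → 24 August 2011.
Prosecution Delay Deduction: −29 days → 26 July 2011.

2011-07-26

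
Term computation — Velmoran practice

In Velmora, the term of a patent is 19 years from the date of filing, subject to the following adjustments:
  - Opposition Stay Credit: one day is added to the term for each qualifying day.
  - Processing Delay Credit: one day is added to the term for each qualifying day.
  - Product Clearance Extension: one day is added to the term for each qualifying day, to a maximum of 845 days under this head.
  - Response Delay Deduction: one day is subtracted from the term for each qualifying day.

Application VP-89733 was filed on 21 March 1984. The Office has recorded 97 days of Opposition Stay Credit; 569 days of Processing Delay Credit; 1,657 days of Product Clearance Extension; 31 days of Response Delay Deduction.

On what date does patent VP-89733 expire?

Base term: filing date + 19 years → 21 March 2003.
Opposition Stay Credit: +97 days → 26 June 2003.
Processing Delay Credit: +569 days → 15 January 2005.
Product Clearance Extension: 1657 days claimed exceeds the 845-day cap, so +845 days → 10 May 2007.
Response Delay Deduction: −31 days → 9 April 2007.

2007-04-09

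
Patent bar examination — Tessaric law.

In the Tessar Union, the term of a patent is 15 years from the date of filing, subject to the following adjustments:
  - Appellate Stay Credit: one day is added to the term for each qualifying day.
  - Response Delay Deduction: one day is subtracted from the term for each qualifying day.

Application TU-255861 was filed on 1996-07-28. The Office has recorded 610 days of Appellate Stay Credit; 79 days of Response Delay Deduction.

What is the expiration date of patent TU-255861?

2013-01-09

Base term: filing date + 15 years → 28 July 2011.
Appellate Stay Credit: +610 days → 29 March 2013.
Response Delay Deduction: −79 days → 9 January 2013.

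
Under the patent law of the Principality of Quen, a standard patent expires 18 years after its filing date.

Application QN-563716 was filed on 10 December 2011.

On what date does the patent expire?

December 10, 2029

Filing date + 18 years → 10 December 2029.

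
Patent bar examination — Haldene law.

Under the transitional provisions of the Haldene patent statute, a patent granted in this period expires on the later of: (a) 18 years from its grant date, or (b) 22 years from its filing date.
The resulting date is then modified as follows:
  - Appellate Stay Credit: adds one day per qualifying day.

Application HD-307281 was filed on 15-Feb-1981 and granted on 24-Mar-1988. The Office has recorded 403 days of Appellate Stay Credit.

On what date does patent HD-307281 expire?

2007-05-01

(a) grant + 18 years → 24 March 2006.
(b) filing + 22 years → 15 February 2003.
Later of the two: 24 March 2006.
Appellate Stay Credit: +403 days → 1 May 2007.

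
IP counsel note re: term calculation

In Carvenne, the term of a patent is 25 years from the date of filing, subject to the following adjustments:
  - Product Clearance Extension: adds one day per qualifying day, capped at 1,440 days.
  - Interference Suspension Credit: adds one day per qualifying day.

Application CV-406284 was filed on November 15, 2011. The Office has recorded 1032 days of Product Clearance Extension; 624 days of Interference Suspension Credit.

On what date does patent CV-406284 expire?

2041-05-29

Base term: filing date + 25 years → 15 November 2036.
Product Clearance Extension: 1032 days (within the 1440-day cap) → +1032 days → 13 September 2039.
Interference Suspension Credit: +624 days → 29 May 2041.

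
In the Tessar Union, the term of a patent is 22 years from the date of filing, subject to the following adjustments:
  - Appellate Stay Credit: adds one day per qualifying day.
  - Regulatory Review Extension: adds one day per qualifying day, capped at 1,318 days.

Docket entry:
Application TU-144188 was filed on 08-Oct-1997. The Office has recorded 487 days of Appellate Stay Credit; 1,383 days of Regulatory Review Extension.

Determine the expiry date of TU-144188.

Base term: filing date + 22 years → 8 October 2019.
Appellate Stay Credit: +487 days → 6 February 2021.
Regulatory Review Extension: 1383 days claimed exceeds the 1318-day cap, so +1318 days → 16 September 2024.

September 16, 2024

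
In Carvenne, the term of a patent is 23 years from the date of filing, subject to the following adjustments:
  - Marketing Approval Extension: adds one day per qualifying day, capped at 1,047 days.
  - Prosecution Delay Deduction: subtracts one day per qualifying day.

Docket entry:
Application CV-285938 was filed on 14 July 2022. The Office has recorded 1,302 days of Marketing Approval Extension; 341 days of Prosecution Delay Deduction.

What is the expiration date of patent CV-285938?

June 20, 2047

Base term: filing date + 23 years → 14 July 2045.
Marketing Approval Extension: 1302 days claimed exceeds the 1047-day cap, so +1047 days → 26 May 2048.
Prosecution Delay Deduction: −341 days → 20 June 2047.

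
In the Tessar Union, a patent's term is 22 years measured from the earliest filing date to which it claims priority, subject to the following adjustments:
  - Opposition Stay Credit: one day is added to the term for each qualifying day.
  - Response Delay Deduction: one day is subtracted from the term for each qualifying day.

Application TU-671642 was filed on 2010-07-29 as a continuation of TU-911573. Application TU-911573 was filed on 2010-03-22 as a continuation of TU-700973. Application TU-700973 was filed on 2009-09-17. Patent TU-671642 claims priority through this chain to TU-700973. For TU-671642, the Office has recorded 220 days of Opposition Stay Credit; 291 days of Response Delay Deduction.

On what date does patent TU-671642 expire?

Earliest priority filing: 17 September 2009.
Base term: 17 September 2009 + 22 years → 17 September 2031.
Opposition Stay Credit: +220 days → 24 April 2032.
Response Delay Deduction: −291 days → 8 July 2031.

2031-07-08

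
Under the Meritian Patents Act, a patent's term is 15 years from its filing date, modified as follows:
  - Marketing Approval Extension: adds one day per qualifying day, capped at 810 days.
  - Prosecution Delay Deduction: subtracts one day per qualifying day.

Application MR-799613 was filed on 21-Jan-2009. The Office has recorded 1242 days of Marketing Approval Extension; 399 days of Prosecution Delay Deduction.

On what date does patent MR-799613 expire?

Base term: filing date + 15 years → 21 January 2024.
Marketing Approval Extension: 1242 days claimed exceeds the 810-day cap, so +810 days → 10 April 2026.
Prosecution Delay Deduction: −399 days → 7 March 2025.

March 7, 2025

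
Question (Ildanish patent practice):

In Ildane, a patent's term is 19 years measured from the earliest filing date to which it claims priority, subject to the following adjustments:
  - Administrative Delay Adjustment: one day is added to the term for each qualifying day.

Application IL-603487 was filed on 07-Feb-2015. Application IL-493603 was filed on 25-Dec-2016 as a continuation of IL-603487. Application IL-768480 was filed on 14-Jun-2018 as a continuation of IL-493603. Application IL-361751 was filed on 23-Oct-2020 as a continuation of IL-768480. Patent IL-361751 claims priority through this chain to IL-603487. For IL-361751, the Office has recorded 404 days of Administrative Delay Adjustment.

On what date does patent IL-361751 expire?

Earliest priority filing: 7 February 2015.
Base term: 7 February 2015 + 19 years → 7 February 2034.
Administrative Delay Adjustment: +404 days → 18 March 2035.

2035-03-18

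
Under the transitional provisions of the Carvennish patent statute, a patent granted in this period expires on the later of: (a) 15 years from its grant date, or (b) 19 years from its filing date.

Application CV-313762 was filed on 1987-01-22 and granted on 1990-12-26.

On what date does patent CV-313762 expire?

2006-01-22

(a) grant + 15 years → 26 December 2005.
(b) filing + 19 years → 22 January 2006.
Later of the two: 22 January 2006.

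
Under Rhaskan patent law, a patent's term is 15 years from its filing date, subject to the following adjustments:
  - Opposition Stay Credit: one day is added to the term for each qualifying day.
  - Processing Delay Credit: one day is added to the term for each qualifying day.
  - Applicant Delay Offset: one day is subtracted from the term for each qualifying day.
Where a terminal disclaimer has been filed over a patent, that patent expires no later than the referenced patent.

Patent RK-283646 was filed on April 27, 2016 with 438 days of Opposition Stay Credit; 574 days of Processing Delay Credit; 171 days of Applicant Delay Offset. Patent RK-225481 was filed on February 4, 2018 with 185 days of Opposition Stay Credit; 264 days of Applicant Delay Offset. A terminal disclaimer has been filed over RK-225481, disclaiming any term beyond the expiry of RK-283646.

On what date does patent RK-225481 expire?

Natural term of RK-225481:
  Base: filing + 15 years → 4 February 2033.
  Opposition Stay Credit: +185 days → 8 August 2033.
  Applicant Delay Offset: −264 days → 17 November 2032.
Expiry of referenced patent RK-283646:
  Base: filing + 15 years → 27 April 2031.
  Opposition Stay Credit: +438 days → 8 July 2032.
  Processing Delay Credit: +574 days → 2 February 2034.
  Applicant Delay Offset: −171 days → 15 August 2033.
Terminal disclaimer: RK-225481 expires on the earlier of 17 November 2032 and 15 August 2033.

2032-11-17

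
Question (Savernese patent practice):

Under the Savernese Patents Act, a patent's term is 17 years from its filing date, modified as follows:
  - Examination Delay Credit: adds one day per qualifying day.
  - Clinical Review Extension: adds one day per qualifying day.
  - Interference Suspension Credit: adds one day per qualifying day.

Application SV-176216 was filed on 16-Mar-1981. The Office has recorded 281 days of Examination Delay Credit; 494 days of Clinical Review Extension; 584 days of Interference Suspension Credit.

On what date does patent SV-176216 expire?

2001-12-04

Base term: filing date + 17 years → 16 March 1998.
Examination Delay Credit: +281 days → 22 December 1998.
Clinical Review Extension: +494 days → 29 April 2000.
Interference Suspension Credit: +584 days → 4 December 2001.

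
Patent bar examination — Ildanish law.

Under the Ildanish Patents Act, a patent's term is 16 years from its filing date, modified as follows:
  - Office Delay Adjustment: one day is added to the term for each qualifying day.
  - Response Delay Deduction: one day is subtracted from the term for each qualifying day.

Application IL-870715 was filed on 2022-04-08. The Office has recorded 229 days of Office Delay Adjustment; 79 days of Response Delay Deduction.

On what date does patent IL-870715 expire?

Base term: filing date + 16 years → 8 April 2038.
Office Delay Adjustment: +229 days → 23 November 2038.
Response Delay Deduction: −79 days → 5 September 2038.

September 5, 2038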